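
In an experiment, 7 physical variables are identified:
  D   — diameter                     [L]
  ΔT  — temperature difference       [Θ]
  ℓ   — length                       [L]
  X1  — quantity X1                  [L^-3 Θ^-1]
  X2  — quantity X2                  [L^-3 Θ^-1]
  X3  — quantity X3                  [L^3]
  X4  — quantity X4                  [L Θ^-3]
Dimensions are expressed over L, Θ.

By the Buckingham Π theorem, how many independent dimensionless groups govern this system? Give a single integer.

5

Dimensional matrix (L×Θ by D×ΔT×ℓ×X1×X2×X3×X4):
  L: [ 1  0  1 -3 -3  3  1]
  Θ: [ 0  1  0 -1 -1  0 -3]
Row reduction gives pivot columns D,ΔT; rank = 2
n=7, r=2 ⇒ 5 dimensionless groups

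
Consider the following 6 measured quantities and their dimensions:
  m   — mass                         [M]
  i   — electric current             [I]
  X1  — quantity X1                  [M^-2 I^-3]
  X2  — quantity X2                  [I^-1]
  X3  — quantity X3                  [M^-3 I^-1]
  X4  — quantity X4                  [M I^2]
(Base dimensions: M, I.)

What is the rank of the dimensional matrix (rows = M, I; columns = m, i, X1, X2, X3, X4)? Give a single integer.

Dimensional matrix (M×I by m×i×X1×X2×X3×X4):
  M: [ 1  0 -2  0 -3  1]
  I: [ 0  1 -3 -1 -1  2]
Echelon form has 2 nonzero rows (pivots: m,i)

2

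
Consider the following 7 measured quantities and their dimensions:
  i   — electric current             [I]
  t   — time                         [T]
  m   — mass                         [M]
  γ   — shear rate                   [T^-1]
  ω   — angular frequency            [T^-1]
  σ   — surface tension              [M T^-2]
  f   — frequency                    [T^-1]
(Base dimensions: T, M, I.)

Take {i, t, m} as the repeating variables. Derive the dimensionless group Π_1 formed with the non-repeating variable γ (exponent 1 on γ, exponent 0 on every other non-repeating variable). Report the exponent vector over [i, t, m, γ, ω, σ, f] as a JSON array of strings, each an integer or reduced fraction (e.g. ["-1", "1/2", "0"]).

Exponent matrix [T,M,I] × [i,t,m,γ,ω,σ,f]:
  T: [ 0  1  0 -1 -1 -2 -1]
  M: [ 0  0  1  0  0  1  0]
  I: [ 1  0  0  0  0  0  0]
Row reduction gives pivot columns i,t,m; rank = 3
Repeat: i,t,m; free: γ,ω,σ,f
RREF:
  r0: [   1    0    0    0    0    0    0]
  r1: [   0    1    0   -1   -1   -2   -1]
  r2: [   0    0    1    0    0    1    0]
Fix exponent of γ at 1, ω at 0, σ at 0, f at 0; solve each RREF row for its pivot's exponent:
  r0: exp(i) + (0)·1 = 0 ⇒ exp(i) = 0
  r1: exp(t) + (-1)·1 = 0 ⇒ exp(t) = 1
  r2: exp(m) + (0)·1 = 0 ⇒ exp(m) = 0
Π_1 = t · γ

["0", "1", "0", "1", "0", "0", "0"]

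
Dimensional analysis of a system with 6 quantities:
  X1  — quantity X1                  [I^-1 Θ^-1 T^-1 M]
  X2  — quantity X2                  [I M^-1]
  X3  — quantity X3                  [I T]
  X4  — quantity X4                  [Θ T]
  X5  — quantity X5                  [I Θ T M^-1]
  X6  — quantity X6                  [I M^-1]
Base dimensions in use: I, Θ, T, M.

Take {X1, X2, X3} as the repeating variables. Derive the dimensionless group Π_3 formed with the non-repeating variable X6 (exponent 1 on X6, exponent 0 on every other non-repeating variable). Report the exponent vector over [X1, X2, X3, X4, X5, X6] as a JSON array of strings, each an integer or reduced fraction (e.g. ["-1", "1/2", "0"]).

Write exponents as rows I,Θ,T,M / cols X1,X2,X3,X4,X5,X6:
  I: [-1  1  1  0  1  1]
  Θ: [-1  0  0  1  1  0]
  T: [-1  0  1  1  1  0]
  M: [ 1 -1  0  0 -1 -1]
Row reduction gives pivot columns X1,X2,X3; rank = 3
Repeat: X1,X2,X3; free: X4,X5,X6
RREF:
  r0: [   1    0    0   -1   -1    0]
  r1: [   0    1    0   -1    0    1]
  r2: [   0    0    1    0    0    0]
  r3: [   0    0    0    0    0    0]
Fix exponent of X6 at 1, X4 at 0, X5 at 0; solve each RREF row for its pivot's exponent:
  r0: exp(X1) + (0)·1 = 0 ⇒ exp(X1) = 0
  r1: exp(X2) + (1)·1 = 0 ⇒ exp(X2) = -1
  r2: exp(X3) + (0)·1 = 0 ⇒ exp(X3) = 0
Π_3 = X2^-1 · X6

["0", "-1", "0", "0", "0", "1"]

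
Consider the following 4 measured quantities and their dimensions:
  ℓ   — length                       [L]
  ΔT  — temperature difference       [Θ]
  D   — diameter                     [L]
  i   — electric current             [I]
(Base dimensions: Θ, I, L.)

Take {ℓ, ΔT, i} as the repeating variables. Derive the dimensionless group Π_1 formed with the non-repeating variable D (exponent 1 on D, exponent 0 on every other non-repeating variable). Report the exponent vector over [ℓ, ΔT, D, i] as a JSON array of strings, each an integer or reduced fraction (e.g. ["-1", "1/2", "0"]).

["-1", "0", "1", "0"]

Dimensional matrix (Θ×I×L by ℓ×ΔT×D×i):
  Θ: [ 0  1  0  0]
  I: [ 0  0  0  1]
  L: [ 1  0  1  0]
RREF → pivots at {ℓ,ΔT,i} ⇒ r = 3
Pivot set = {ℓ,ΔT,i}, free = {D}
RREF:
  r0: [   1    0    1    0]
  r1: [   0    1    0    0]
  r2: [   0    0    0    1]
Fix exponent of D at 1; solve each RREF row for its pivot's exponent:
  r0: exp(ℓ) + (1)·1 = 0 ⇒ exp(ℓ) = -1
  r1: exp(ΔT) + (0)·1 = 0 ⇒ exp(ΔT) = 0
  r2: exp(i) + (0)·1 = 0 ⇒ exp(i) = 0
Π_1 = ℓ^-1 · D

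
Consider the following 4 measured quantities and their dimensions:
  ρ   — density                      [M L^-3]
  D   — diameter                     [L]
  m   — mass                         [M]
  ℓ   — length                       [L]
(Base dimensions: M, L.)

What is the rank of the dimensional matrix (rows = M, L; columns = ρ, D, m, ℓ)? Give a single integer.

Exponent matrix [M,L] × [ρ,D,m,ℓ]:
  M: [ 1  0  1  0]
  L: [-3  1  0  1]
Echelon form has 2 nonzero rows (pivots: ρ,D)

2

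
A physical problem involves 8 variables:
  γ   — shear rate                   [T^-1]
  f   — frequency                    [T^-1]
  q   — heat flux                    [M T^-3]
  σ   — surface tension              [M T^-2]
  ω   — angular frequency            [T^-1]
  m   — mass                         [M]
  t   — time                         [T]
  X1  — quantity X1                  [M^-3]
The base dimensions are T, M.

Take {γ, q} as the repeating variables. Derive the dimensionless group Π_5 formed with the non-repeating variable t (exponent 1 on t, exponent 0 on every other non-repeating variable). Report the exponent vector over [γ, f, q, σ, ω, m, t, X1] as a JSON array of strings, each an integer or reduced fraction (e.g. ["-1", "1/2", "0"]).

["1", "0", "0", "0", "0", "0", "1", "0"]

Write exponents as rows T,M / cols γ,f,q,σ,ω,m,t,X1:
  T: [-1 -1 -3 -2 -1  0  1  0]
  M: [ 0  0  1  1  0  1  0 -3]
Echelon form has 2 nonzero rows (pivots: γ,q)
Pivot set = {γ,q}, free = {f,σ,ω,m,t,X1}
RREF:
  r0: [   1    1    0   -1    1   -3   -1    9]
  r1: [   0    0    1    1    0    1    0   -3]
Fix exponent of t at 1, f at 0, σ at 0, ω at 0, m at 0, X1 at 0; solve each RREF row for its pivot's exponent:
  r0: exp(γ) + (-1)·1 = 0 ⇒ exp(γ) = 1
  r1: exp(q) + (0)·1 = 0 ⇒ exp(q) = 0
Π_5 = γ · t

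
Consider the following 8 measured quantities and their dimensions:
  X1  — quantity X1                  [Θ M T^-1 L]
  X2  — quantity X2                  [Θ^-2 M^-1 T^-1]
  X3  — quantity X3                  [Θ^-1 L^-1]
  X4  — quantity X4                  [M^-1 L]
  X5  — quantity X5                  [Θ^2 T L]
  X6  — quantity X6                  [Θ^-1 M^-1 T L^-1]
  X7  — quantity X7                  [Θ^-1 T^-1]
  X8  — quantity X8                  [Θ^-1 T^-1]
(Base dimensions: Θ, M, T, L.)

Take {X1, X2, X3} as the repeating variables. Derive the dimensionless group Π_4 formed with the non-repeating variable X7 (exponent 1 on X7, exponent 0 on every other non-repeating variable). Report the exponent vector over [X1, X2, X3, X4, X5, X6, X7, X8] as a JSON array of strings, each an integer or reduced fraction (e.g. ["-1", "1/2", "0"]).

["-1/2", "-1/2", "-1/2", "0", "0", "0", "1", "0"]

Dimensional matrix (Θ×M×T×L by X1×X2×X3×X4×X5×X6×X7×X8):
  Θ: [ 1 -2 -1  0  2 -1 -1 -1]
  M: [ 1 -1  0 -1  0 -1  0  0]
  T: [-1 -1  0  0  1  1 -1 -1]
  L: [ 1  0 -1  1  1 -1  0  0]
RREF → pivots at {X1,X2,X3} ⇒ r = 3
Repeat: X1,X2,X3; free: X4,X5,X6,X7,X8
RREF:
  r0: [   1    0    0 -1/2 -1/2   -1  1/2  1/2]
  r1: [   0    1    0  1/2 -1/2    0  1/2  1/2]
  r2: [   0    0    1 -3/2 -3/2    0  1/2  1/2]
  r3: [   0    0    0    0    0    0    0    0]
Fix exponent of X7 at 1, X4 at 0, X5 at 0, X6 at 0, X8 at 0; solve each RREF row for its pivot's exponent:
  r0: exp(X1) + (1/2)·1 = 0 ⇒ exp(X1) = -1/2
  r1: exp(X2) + (1/2)·1 = 0 ⇒ exp(X2) = -1/2
  r2: exp(X3) + (1/2)·1 = 0 ⇒ exp(X3) = -1/2
Π_4 = X1^(-1/2) · X2^(-1/2) · X3^(-1/2) · X7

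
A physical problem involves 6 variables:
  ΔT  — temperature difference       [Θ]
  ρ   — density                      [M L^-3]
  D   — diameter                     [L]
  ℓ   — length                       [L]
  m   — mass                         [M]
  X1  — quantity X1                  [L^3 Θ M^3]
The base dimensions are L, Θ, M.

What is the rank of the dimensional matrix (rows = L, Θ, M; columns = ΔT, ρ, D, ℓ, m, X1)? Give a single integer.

Write exponents as rows L,Θ,M / cols ΔT,ρ,D,ℓ,m,X1:
  L: [ 0 -3  1  1  0  3]
  Θ: [ 1  0  0  0  0  1]
  M: [ 0  1  0  0  1  3]
Row reduction gives pivot columns ΔT,ρ,D; rank = 3

3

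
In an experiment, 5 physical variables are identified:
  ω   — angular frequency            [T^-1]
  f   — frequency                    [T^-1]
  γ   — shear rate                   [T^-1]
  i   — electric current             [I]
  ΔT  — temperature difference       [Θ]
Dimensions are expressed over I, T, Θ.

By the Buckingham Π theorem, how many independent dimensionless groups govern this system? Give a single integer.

2

Write exponents as rows I,T,Θ / cols ω,f,γ,i,ΔT:
  I: [ 0  0  0  1  0]
  T: [-1 -1 -1  0  0]
  Θ: [ 0  0  0  0  1]
Row reduction gives pivot columns ω,i,ΔT; rank = 3
5 vars − rank 3 = 2 Π groups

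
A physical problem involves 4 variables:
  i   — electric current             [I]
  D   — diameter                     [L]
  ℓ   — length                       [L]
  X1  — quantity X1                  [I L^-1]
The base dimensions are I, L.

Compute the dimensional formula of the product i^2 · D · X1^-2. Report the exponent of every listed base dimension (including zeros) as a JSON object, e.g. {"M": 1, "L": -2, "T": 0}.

Write exponents as rows I,L / cols i,D,ℓ,X1:
  I: [ 1  0  0  1]
  L: [ 0  1  1 -1]
  [I]: (2)·1+(1)·0+(-2)·1 = 0
  [L]: (2)·0+(1)·1+(-2)·-1 = 3
⇒ L^3

{"I": 0, "L": 3}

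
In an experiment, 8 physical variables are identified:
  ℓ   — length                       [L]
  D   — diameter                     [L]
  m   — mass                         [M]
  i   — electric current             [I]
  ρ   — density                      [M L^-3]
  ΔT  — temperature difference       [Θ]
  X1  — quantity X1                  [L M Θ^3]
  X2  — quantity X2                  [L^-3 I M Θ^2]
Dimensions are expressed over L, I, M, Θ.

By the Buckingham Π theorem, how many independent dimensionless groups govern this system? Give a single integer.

4

Write exponents as rows L,I,M,Θ / cols ℓ,D,m,i,ρ,ΔT,X1,X2:
  L: [ 1  1  0  0 -3  0  1 -3]
  I: [ 0  0  0  1  0  0  0  1]
  M: [ 0  0  1  0  1  0  1  1]
  Θ: [ 0  0  0  0  0  1  3  2]
RREF → pivots at {ℓ,m,i,ΔT} ⇒ r = 4
Π count = n − r = 8 − 4 = 4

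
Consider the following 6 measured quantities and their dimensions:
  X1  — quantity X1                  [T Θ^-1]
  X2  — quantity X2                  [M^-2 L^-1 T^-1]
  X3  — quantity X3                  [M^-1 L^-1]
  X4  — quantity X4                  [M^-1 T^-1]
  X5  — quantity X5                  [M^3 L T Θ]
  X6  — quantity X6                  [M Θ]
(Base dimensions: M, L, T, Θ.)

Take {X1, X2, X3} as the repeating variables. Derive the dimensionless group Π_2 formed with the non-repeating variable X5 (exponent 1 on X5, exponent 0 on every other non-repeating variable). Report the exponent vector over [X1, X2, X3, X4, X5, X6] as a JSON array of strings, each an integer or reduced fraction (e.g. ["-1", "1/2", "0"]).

["1", "2", "-1", "0", "1", "0"]

Dimensional matrix (M×L×T×Θ by X1×X2×X3×X4×X5×X6):
  M: [ 0 -2 -1 -1  3  1]
  L: [ 0 -1 -1  0  1  0]
  T: [ 1 -1  0 -1  1  0]
  Θ: [-1  0  0  0  1  1]
Row reduction gives pivot columns X1,X2,X3; rank = 3
Pivot set = {X1,X2,X3}, free = {X4,X5,X6}
RREF:
  r0: [   1    0    0    0   -1   -1]
  r1: [   0    1    0    1   -2   -1]
  r2: [   0    0    1   -1    1    1]
  r3: [   0    0    0    0    0    0]
Fix exponent of X5 at 1, X4 at 0, X6 at 0; solve each RREF row for its pivot's exponent:
  r0: exp(X1) + (-1)·1 = 0 ⇒ exp(X1) = 1
  r1: exp(X2) + (-2)·1 = 0 ⇒ exp(X2) = 2
  r2: exp(X3) + (1)·1 = 0 ⇒ exp(X3) = -1
Π_2 = X1 · X2^2 · X3^-1 · X5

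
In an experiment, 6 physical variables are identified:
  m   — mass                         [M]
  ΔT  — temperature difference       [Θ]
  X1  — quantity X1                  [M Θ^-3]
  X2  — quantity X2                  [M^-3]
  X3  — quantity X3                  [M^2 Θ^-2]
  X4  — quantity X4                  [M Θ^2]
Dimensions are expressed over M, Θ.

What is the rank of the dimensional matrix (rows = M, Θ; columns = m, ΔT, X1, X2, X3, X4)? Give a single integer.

Exponent matrix [M,Θ] × [m,ΔT,X1,X2,X3,X4]:
  M: [ 1  0  1 -3  2  1]
  Θ: [ 0  1 -3  0 -2  2]
Row reduction gives pivot columns m,ΔT; rank = 2

2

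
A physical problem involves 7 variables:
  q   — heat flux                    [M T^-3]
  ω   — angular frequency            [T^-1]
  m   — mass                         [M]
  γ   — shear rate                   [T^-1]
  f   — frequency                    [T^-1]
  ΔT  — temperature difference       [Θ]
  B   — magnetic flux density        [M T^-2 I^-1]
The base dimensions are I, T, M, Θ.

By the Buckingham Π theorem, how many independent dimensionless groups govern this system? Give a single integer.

Exponent matrix [I,T,M,Θ] × [q,ω,m,γ,f,ΔT,B]:
  I: [ 0  0  0  0  0  0 -1]
  T: [-3 -1  0 -1 -1  0 -2]
  M: [ 1  0  1  0  0  0  1]
  Θ: [ 0  0  0  0  0  1  0]
RREF → pivots at {q,ω,ΔT,B} ⇒ r = 4
7 vars − rank 4 = 3 Π groups

3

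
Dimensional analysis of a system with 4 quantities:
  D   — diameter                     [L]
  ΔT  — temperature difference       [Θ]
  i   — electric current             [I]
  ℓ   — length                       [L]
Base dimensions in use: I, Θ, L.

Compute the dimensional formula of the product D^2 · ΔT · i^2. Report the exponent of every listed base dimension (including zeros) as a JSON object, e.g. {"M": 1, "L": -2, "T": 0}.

Dimensional matrix (I×Θ×L by D×ΔT×i×ℓ):
  I: [ 0  0  1  0]
  Θ: [ 0  1  0  0]
  L: [ 1  0  0  1]
  [I]: (2)·0+(1)·0+(2)·1 = 2
  [Θ]: (2)·0+(1)·1+(2)·0 = 1
  [L]: (2)·1+(1)·0+(2)·0 = 2
⇒ I^2 Θ L^2

{"I": 2, "Θ": 1, "L": 2}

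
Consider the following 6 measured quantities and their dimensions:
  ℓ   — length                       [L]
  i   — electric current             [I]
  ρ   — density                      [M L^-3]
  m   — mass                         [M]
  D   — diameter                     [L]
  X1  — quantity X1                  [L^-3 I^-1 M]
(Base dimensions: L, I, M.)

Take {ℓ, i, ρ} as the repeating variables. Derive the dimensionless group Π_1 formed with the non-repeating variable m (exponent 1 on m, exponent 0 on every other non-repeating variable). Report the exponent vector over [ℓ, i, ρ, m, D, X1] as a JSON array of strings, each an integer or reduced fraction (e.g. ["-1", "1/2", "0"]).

["-3", "0", "-1", "1", "0", "0"]

Exponent matrix [L,I,M] × [ℓ,i,ρ,m,D,X1]:
  L: [ 1  0 -3  0  1 -3]
  I: [ 0  1  0  0  0 -1]
  M: [ 0  0  1  1  0  1]
RREF → pivots at {ℓ,i,ρ} ⇒ r = 3
Pivot set = {ℓ,i,ρ}, free = {m,D,X1}
RREF:
  r0: [   1    0    0    3    1    0]
  r1: [   0    1    0    0    0   -1]
  r2: [   0    0    1    1    0    1]
Fix exponent of m at 1, D at 0, X1 at 0; solve each RREF row for its pivot's exponent:
  r0: exp(ℓ) + (3)·1 = 0 ⇒ exp(ℓ) = -3
  r1: exp(i) + (0)·1 = 0 ⇒ exp(i) = 0
  r2: exp(ρ) + (1)·1 = 0 ⇒ exp(ρ) = -1
Π_1 = ℓ^-3 · ρ^-1 · m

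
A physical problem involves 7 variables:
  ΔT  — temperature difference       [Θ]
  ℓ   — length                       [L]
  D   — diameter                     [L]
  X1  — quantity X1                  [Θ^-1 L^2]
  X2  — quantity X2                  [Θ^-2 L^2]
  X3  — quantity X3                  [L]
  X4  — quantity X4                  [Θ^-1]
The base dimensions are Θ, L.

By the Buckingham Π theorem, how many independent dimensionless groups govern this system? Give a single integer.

5

Dimensional matrix (Θ×L by ΔT×ℓ×D×X1×X2×X3×X4):
  Θ: [ 1  0  0 -1 -2  0 -1]
  L: [ 0  1  1  2  2  1  0]
Echelon form has 2 nonzero rows (pivots: ΔT,ℓ)
n=7, r=2 ⇒ 5 dimensionless groups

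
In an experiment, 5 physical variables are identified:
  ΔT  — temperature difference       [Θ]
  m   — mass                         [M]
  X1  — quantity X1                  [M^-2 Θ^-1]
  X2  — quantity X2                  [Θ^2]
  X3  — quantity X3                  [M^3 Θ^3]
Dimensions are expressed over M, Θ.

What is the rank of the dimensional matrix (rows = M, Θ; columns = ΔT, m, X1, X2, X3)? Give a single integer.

2

Dimensional matrix (M×Θ by ΔT×m×X1×X2×X3):
  M: [ 0  1 -2  0  3]
  Θ: [ 1  0 -1  2  3]
RREF → pivots at {ΔT,m} ⇒ r = 2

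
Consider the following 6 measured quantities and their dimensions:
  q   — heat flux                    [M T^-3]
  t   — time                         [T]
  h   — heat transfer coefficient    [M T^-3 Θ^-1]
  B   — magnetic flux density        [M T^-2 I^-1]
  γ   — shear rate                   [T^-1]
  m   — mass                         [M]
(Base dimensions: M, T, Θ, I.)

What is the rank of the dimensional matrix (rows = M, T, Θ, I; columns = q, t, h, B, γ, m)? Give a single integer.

Write exponents as rows M,T,Θ,I / cols q,t,h,B,γ,m:
  M: [ 1  0  1  1  0  1]
  T: [-3  1 -3 -2 -1  0]
  Θ: [ 0  0 -1  0  0  0]
  I: [ 0  0  0 -1  0  0]
Echelon form has 4 nonzero rows (pivots: q,t,h,B)

4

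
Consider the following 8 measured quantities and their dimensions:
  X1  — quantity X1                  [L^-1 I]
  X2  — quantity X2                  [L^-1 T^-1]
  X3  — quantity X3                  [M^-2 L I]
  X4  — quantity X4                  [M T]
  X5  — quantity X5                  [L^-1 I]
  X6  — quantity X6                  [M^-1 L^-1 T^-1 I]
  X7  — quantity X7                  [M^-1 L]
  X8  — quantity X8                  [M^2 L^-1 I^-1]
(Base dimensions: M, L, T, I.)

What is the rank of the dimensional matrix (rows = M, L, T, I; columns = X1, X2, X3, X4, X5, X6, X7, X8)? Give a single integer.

Dimensional matrix (M×L×T×I by X1×X2×X3×X4×X5×X6×X7×X8):
  M: [ 0  0 -2  1  0 -1 -1  2]
  L: [-1 -1  1  0 -1 -1  1 -1]
  T: [ 0 -1  0  1  0 -1  0  0]
  I: [ 1  0  1  0  1  1  0 -1]
Echelon form has 3 nonzero rows (pivots: X1,X2,X3)

3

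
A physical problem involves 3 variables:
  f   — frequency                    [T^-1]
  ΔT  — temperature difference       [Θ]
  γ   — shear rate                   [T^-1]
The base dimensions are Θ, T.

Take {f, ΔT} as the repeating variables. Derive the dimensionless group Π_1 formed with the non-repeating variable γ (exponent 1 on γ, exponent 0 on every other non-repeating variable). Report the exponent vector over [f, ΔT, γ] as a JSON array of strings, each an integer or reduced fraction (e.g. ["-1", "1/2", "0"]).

["-1", "0", "1"]

Exponent matrix [Θ,T] × [f,ΔT,γ]:
  Θ: [ 0  1  0]
  T: [-1  0 -1]
Row reduction gives pivot columns f,ΔT; rank = 2
Pivot set = {f,ΔT}, free = {γ}
RREF:
  r0: [   1    0    1]
  r1: [   0    1    0]
Fix exponent of γ at 1; solve each RREF row for its pivot's exponent:
  r0: exp(f) + (1)·1 = 0 ⇒ exp(f) = -1
  r1: exp(ΔT) + (0)·1 = 0 ⇒ exp(ΔT) = 0
Π_1 = f^-1 · γ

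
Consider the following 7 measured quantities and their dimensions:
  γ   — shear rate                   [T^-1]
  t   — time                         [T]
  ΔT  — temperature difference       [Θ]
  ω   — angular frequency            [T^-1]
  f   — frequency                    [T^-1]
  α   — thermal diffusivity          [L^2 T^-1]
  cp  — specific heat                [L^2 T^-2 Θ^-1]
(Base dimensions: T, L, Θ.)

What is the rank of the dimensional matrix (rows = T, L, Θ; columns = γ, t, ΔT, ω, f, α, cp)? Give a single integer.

3

Write exponents as rows T,L,Θ / cols γ,t,ΔT,ω,f,α,cp:
  T: [-1  1  0 -1 -1 -1 -2]
  L: [ 0  0  0  0  0  2  2]
  Θ: [ 0  0  1  0  0  0 -1]
Echelon form has 3 nonzero rows (pivots: γ,ΔT,α)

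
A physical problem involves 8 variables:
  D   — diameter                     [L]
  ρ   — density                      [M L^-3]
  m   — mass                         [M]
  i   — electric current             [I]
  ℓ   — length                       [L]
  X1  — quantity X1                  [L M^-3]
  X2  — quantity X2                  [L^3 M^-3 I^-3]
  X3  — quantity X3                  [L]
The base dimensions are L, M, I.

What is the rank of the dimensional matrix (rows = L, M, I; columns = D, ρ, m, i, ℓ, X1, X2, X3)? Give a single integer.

Exponent matrix [L,M,I] × [D,ρ,m,i,ℓ,X1,X2,X3]:
  L: [ 1 -3  0  0  1  1  3  1]
  M: [ 0  1  1  0  0 -3 -3  0]
  I: [ 0  0  0  1  0  0 -3  0]
Row reduction gives pivot columns D,ρ,i; rank = 3

3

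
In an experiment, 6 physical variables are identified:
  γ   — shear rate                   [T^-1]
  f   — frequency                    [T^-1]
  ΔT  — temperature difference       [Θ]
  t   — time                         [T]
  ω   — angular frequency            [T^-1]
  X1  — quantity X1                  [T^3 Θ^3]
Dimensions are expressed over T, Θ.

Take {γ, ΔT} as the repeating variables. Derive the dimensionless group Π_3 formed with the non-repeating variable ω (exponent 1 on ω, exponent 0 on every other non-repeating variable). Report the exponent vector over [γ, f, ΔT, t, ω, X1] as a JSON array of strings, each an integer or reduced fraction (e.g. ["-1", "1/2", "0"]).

Write exponents as rows T,Θ / cols γ,f,ΔT,t,ω,X1:
  T: [-1 -1  0  1 -1  3]
  Θ: [ 0  0  1  0  0  3]
RREF → pivots at {γ,ΔT} ⇒ r = 2
Repeat: γ,ΔT; free: f,t,ω,X1
RREF:
  r0: [   1    1    0   -1    1   -3]
  r1: [   0    0    1    0    0    3]
Fix exponent of ω at 1, f at 0, t at 0, X1 at 0; solve each RREF row for its pivot's exponent:
  r0: exp(γ) + (1)·1 = 0 ⇒ exp(γ) = -1
  r1: exp(ΔT) + (0)·1 = 0 ⇒ exp(ΔT) = 0
Π_3 = γ^-1 · ω

["-1", "0", "0", "0", "1", "0"]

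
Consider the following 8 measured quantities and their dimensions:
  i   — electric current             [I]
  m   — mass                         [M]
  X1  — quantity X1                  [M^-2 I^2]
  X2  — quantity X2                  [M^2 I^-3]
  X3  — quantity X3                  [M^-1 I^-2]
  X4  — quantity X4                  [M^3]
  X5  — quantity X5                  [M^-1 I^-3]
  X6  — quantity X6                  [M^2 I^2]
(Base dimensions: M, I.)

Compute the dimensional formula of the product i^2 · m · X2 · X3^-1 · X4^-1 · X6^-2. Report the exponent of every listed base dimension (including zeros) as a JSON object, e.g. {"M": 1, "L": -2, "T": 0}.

{"M": -3, "I": -3}

Write exponents as rows M,I / cols i,m,X1,X2,X3,X4,X5,X6:
  M: [ 0  1 -2  2 -1  3 -1  2]
  I: [ 1  0  2 -3 -2  0 -3  2]
  [M]: (2)·0+(1)·1+(1)·2+(-1)·-1+(-1)·3+(-2)·2 = -3
  [I]: (2)·1+(1)·0+(1)·-3+(-1)·-2+(-1)·0+(-2)·2 = -3
⇒ M^-3 I^-3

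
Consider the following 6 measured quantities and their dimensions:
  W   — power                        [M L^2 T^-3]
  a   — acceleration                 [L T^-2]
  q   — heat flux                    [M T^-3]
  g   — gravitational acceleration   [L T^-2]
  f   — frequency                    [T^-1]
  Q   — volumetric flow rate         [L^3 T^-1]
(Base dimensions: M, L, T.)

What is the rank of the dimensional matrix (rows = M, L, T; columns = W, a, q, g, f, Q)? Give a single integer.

3

Write exponents as rows M,L,T / cols W,a,q,g,f,Q:
  M: [ 1  0  1  0  0  0]
  L: [ 2  1  0  1  0  3]
  T: [-3 -2 -3 -2 -1 -1]
Echelon form has 3 nonzero rows (pivots: W,a,q)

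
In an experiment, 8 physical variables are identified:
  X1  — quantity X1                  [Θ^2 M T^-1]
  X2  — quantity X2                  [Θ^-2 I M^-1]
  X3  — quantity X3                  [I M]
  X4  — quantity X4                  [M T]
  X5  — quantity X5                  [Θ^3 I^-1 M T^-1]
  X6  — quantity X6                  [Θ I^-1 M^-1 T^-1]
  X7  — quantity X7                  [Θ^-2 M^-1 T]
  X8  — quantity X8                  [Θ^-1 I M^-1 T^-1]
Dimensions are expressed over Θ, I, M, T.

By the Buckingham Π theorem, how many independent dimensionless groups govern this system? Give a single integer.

Dimensional matrix (Θ×I×M×T by X1×X2×X3×X4×X5×X6×X7×X8):
  Θ: [ 2 -2  0  0  3  1 -2 -1]
  I: [ 0  1  1  0 -1 -1  0  1]
  M: [ 1 -1  1  1  1 -1 -1 -1]
  T: [-1  0  0  1 -1 -1  1 -1]
Echelon form has 3 nonzero rows (pivots: X1,X2,X3)
n=8, r=3 ⇒ 5 dimensionless groups

5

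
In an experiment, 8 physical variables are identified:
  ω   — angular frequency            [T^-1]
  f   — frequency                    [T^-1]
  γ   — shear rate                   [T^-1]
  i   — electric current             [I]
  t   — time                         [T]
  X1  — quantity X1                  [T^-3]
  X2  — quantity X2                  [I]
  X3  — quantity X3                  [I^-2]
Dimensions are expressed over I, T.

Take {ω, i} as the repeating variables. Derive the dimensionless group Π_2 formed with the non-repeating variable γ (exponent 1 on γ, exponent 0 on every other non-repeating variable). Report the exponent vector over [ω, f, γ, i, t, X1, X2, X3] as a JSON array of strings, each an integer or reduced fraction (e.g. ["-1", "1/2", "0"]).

Exponent matrix [I,T] × [ω,f,γ,i,t,X1,X2,X3]:
  I: [ 0  0  0  1  0  0  1 -2]
  T: [-1 -1 -1  0  1 -3  0  0]
RREF → pivots at {ω,i} ⇒ r = 2
Repeat: ω,i; free: f,γ,t,X1,X2,X3
RREF:
  r0: [   1    1    1    0   -1    3    0    0]
  r1: [   0    0    0    1    0    0    1   -2]
Fix exponent of γ at 1, f at 0, t at 0, X1 at 0, X2 at 0, X3 at 0; solve each RREF row for its pivot's exponent:
  r0: exp(ω) + (1)·1 = 0 ⇒ exp(ω) = -1
  r1: exp(i) + (0)·1 = 0 ⇒ exp(i) = 0
Π_2 = ω^-1 · γ

["-1", "0", "1", "0", "0", "0", "0", "0"]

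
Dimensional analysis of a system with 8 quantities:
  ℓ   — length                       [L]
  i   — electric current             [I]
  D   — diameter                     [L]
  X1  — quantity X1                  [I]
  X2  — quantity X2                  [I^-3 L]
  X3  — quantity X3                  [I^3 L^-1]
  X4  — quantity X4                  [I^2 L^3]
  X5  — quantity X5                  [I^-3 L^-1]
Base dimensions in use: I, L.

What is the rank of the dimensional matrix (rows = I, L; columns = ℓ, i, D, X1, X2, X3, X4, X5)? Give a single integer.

2

Write exponents as rows I,L / cols ℓ,i,D,X1,X2,X3,X4,X5:
  I: [ 0  1  0  1 -3  3  2 -3]
  L: [ 1  0  1  0  1 -1  3 -1]
Echelon form has 2 nonzero rows (pivots: ℓ,i)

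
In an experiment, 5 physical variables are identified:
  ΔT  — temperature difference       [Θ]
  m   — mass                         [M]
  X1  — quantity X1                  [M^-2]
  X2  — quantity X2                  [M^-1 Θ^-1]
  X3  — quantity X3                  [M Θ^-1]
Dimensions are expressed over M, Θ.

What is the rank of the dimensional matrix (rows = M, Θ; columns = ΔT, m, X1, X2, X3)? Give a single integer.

Exponent matrix [M,Θ] × [ΔT,m,X1,X2,X3]:
  M: [ 0  1 -2 -1  1]
  Θ: [ 1  0  0 -1 -1]
RREF → pivots at {ΔT,m} ⇒ r = 2

2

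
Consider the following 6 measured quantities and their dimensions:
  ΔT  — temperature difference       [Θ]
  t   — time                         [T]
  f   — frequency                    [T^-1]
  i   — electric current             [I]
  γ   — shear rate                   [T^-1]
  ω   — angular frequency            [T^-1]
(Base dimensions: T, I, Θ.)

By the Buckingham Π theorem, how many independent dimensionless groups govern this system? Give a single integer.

3

Exponent matrix [T,I,Θ] × [ΔT,t,f,i,γ,ω]:
  T: [ 0  1 -1  0 -1 -1]
  I: [ 0  0  0  1  0  0]
  Θ: [ 1  0  0  0  0  0]
RREF → pivots at {ΔT,t,i} ⇒ r = 3
Π count = n − r = 6 − 3 = 3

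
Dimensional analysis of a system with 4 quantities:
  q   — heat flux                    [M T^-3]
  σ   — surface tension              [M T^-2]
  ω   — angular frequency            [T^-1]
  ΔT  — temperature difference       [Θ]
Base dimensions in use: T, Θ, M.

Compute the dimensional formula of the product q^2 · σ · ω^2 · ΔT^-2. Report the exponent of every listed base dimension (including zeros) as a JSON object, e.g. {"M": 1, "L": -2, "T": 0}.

Dimensional matrix (T×Θ×M by q×σ×ω×ΔT):
  T: [-3 -2 -1  0]
  Θ: [ 0  0  0  1]
  M: [ 1  1  0  0]
  [T]: (2)·-3+(1)·-2+(2)·-1+(-2)·0 = -10
  [Θ]: (2)·0+(1)·0+(2)·0+(-2)·1 = -2
  [M]: (2)·1+(1)·1+(2)·0+(-2)·0 = 3
⇒ T^-10 Θ^-2 M^3

{"T": -10, "Θ": -2, "M": 3}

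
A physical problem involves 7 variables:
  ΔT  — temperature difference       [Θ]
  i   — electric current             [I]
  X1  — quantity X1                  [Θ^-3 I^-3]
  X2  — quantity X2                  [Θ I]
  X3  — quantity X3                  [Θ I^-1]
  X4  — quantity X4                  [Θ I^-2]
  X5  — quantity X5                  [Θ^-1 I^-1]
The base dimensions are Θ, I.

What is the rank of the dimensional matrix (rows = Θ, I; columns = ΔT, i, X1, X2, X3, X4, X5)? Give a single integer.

2

Exponent matrix [Θ,I] × [ΔT,i,X1,X2,X3,X4,X5]:
  Θ: [ 1  0 -3  1  1  1 -1]
  I: [ 0  1 -3  1 -1 -2 -1]
Echelon form has 2 nonzero rows (pivots: ΔT,i)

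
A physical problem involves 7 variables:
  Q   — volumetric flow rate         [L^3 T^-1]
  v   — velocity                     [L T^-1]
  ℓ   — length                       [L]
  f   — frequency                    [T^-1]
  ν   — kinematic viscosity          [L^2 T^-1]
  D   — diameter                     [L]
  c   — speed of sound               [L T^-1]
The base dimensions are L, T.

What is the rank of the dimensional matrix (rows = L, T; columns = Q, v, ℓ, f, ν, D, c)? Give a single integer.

2

Write exponents as rows L,T / cols Q,v,ℓ,f,ν,D,c:
  L: [ 3  1  1  0  2  1  1]
  T: [-1 -1  0 -1 -1  0 -1]
Echelon form has 2 nonzero rows (pivots: Q,v)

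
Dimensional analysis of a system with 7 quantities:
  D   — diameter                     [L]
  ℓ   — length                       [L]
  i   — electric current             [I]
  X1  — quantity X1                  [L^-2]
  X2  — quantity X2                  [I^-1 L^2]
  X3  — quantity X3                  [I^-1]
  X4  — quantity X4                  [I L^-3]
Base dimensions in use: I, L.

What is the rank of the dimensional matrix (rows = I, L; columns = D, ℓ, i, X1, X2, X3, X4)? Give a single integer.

Dimensional matrix (I×L by D×ℓ×i×X1×X2×X3×X4):
  I: [ 0  0  1  0 -1 -1  1]
  L: [ 1  1  0 -2  2  0 -3]
Row reduction gives pivot columns D,i; rank = 2

2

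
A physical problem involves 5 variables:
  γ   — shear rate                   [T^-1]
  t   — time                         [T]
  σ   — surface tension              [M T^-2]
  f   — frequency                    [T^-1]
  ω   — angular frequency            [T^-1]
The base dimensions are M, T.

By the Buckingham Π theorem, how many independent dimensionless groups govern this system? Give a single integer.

3

Exponent matrix [M,T] × [γ,t,σ,f,ω]:
  M: [ 0  0  1  0  0]
  T: [-1  1 -2 -1 -1]
Row reduction gives pivot columns γ,σ; rank = 2
5 vars − rank 2 = 3 Π groups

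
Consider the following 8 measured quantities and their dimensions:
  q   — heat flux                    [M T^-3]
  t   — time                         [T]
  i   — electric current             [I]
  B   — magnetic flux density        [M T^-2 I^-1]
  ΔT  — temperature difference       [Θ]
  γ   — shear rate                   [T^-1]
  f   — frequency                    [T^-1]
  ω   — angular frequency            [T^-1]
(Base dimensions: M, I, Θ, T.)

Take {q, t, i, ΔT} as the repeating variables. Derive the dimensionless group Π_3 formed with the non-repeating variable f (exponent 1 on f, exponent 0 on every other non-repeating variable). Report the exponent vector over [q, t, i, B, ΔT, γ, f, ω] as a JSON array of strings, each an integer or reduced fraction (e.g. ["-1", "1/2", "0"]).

Write exponents as rows M,I,Θ,T / cols q,t,i,B,ΔT,γ,f,ω:
  M: [ 1  0  0  1  0  0  0  0]
  I: [ 0  0  1 -1  0  0  0  0]
  Θ: [ 0  0  0  0  1  0  0  0]
  T: [-3  1  0 -2  0 -1 -1 -1]
RREF → pivots at {q,t,i,ΔT} ⇒ r = 4
Repeat: q,t,i,ΔT; free: B,γ,f,ω
RREF:
  r0: [   1    0    0    1    0    0    0    0]
  r1: [   0    1    0    1    0   -1   -1   -1]
  r2: [   0    0    1   -1    0    0    0    0]
  r3: [   0    0    0    0    1    0    0    0]
Fix exponent of f at 1, B at 0, γ at 0, ω at 0; solve each RREF row for its pivot's exponent:
  r0: exp(q) + (0)·1 = 0 ⇒ exp(q) = 0
  r1: exp(t) + (-1)·1 = 0 ⇒ exp(t) = 1
  r2: exp(i) + (0)·1 = 0 ⇒ exp(i) = 0
  r3: exp(ΔT) + (0)·1 = 0 ⇒ exp(ΔT) = 0
Π_3 = t · f

["0", "1", "0", "0", "0", "0", "1", "0"]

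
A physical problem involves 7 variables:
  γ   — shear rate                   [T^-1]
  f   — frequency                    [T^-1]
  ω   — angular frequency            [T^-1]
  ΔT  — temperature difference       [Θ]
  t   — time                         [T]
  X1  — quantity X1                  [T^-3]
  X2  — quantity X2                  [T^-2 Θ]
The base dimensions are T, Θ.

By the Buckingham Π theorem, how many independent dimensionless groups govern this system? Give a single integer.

Exponent matrix [T,Θ] × [γ,f,ω,ΔT,t,X1,X2]:
  T: [-1 -1 -1  0  1 -3 -2]
  Θ: [ 0  0  0  1  0  0  1]
Echelon form has 2 nonzero rows (pivots: γ,ΔT)
Π count = n − r = 7 − 2 = 5

5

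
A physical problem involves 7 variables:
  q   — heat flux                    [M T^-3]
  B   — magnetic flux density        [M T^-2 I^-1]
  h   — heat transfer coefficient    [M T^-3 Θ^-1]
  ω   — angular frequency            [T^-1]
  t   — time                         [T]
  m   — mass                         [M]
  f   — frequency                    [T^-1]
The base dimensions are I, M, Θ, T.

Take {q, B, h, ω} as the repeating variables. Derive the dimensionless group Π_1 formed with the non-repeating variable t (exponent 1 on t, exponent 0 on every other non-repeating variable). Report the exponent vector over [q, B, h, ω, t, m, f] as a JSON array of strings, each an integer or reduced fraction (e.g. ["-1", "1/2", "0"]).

Write exponents as rows I,M,Θ,T / cols q,B,h,ω,t,m,f:
  I: [ 0 -1  0  0  0  0  0]
  M: [ 1  1  1  0  0  1  0]
  Θ: [ 0  0 -1  0  0  0  0]
  T: [-3 -2 -3 -1  1  0 -1]
Echelon form has 4 nonzero rows (pivots: q,B,h,ω)
Pivot set = {q,B,h,ω}, free = {t,m,f}
RREF:
  r0: [   1    0    0    0    0    1    0]
  r1: [   0    1    0    0    0    0    0]
  r2: [   0    0    1    0    0    0    0]
  r3: [   0    0    0    1   -1   -3    1]
Fix exponent of t at 1, m at 0, f at 0; solve each RREF row for its pivot's exponent:
  r0: exp(q) + (0)·1 = 0 ⇒ exp(q) = 0
  r1: exp(B) + (0)·1 = 0 ⇒ exp(B) = 0
  r2: exp(h) + (0)·1 = 0 ⇒ exp(h) = 0
  r3: exp(ω) + (-1)·1 = 0 ⇒ exp(ω) = 1
Π_1 = ω · t

["0", "0", "0", "1", "1", "0", "0"]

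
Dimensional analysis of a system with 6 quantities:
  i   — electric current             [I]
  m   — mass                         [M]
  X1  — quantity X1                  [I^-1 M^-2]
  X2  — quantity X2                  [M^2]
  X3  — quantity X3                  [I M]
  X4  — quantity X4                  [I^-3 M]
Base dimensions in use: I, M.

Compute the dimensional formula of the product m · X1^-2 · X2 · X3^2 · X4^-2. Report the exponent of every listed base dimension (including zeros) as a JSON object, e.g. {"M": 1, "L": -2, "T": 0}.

Dimensional matrix (I×M by i×m×X1×X2×X3×X4):
  I: [ 1  0 -1  0  1 -3]
  M: [ 0  1 -2  2  1  1]
  [I]: (1)·0+(-2)·-1+(1)·0+(2)·1+(-2)·-3 = 10
  [M]: (1)·1+(-2)·-2+(1)·2+(2)·1+(-2)·1 = 7
⇒ I^10 M^7

{"I": 10, "M": 7}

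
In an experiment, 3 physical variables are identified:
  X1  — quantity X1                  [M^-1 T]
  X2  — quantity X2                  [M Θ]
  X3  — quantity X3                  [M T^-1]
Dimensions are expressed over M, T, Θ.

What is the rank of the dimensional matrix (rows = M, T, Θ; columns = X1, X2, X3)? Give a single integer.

2

Dimensional matrix (M×T×Θ by X1×X2×X3):
  M: [-1  1  1]
  T: [ 1  0 -1]
  Θ: [ 0  1  0]
Row reduction gives pivot columns X1,X2; rank = 2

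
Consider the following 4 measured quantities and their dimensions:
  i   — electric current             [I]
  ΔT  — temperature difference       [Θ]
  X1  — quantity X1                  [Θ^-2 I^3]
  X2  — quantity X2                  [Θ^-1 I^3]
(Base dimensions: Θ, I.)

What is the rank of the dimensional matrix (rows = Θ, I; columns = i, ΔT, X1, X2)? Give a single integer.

2

Dimensional matrix (Θ×I by i×ΔT×X1×X2):
  Θ: [ 0  1 -2 -1]
  I: [ 1  0  3  3]
Echelon form has 2 nonzero rows (pivots: i,ΔT)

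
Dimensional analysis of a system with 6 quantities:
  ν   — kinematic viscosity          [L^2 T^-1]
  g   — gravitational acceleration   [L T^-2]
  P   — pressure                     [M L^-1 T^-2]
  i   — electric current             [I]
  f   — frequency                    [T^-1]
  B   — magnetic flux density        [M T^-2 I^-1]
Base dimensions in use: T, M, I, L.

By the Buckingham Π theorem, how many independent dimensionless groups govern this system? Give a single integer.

Write exponents as rows T,M,I,L / cols ν,g,P,i,f,B:
  T: [-1 -2 -2  0 -1 -2]
  M: [ 0  0  1  0  0  1]
  I: [ 0  0  0  1  0 -1]
  L: [ 2  1 -1  0  0  0]
Row reduction gives pivot columns ν,g,P,i; rank = 4
Π count = n − r = 6 − 4 = 2

2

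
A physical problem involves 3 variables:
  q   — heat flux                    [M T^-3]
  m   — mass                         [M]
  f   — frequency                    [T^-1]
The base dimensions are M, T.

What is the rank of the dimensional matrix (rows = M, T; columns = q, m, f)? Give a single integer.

Dimensional matrix (M×T by q×m×f):
  M: [ 1  1  0]
  T: [-3  0 -1]
Echelon form has 2 nonzero rows (pivots: q,m)

2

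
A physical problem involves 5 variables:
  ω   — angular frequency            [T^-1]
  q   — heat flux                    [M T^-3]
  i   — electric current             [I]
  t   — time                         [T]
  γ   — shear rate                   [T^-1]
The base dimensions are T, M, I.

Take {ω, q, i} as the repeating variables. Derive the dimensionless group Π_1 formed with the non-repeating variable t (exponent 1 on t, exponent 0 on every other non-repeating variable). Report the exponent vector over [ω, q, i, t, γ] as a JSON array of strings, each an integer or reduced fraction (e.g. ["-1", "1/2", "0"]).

Dimensional matrix (T×M×I by ω×q×i×t×γ):
  T: [-1 -3  0  1 -1]
  M: [ 0  1  0  0  0]
  I: [ 0  0  1  0  0]
RREF → pivots at {ω,q,i} ⇒ r = 3
Repeat: ω,q,i; free: t,γ
RREF:
  r0: [   1    0    0   -1    1]
  r1: [   0    1    0    0    0]
  r2: [   0    0    1    0    0]
Fix exponent of t at 1, γ at 0; solve each RREF row for its pivot's exponent:
  r0: exp(ω) + (-1)·1 = 0 ⇒ exp(ω) = 1
  r1: exp(q) + (0)·1 = 0 ⇒ exp(q) = 0
  r2: exp(i) + (0)·1 = 0 ⇒ exp(i) = 0
Π_1 = ω · t

["1", "0", "0", "1", "0"]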